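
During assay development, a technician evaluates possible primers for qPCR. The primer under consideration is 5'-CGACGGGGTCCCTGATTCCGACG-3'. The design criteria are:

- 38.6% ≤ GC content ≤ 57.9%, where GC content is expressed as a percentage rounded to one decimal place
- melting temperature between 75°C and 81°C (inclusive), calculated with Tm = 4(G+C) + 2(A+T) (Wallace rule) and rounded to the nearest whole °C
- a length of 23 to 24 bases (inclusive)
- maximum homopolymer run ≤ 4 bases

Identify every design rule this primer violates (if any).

Base counts: A=3, T=4, G=8, C=8 (length 23).
GC content: GC 16/23 = 69.6%, outside 38.6–57.9% ✗
Tm: Tm = 2·7 + 4·16 = 78°C ✓
length: length 23 ✓
homopolymer run: longest run = 4 ✓

Fails: GC content.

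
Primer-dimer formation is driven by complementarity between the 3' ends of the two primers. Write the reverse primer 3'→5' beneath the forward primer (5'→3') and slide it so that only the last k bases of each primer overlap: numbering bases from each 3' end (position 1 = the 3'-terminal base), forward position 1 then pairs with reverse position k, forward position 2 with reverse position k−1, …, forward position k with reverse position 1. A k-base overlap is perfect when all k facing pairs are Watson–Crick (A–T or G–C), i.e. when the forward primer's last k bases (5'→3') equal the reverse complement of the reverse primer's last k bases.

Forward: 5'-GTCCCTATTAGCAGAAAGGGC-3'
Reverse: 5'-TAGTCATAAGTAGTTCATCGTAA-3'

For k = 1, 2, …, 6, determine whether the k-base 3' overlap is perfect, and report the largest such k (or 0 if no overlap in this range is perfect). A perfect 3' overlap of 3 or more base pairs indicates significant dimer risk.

Longest perfect overlap: 0 complementary base pairs; below the dimer-risk threshold (threshold 3).

Last 6 bases (5'→3') — forward …AAGGGC, reverse …TCGTAA.
Reverse complement of the reverse primer's last 6 bases: TTACGA; its first k bases are the reverse complement of the reverse primer's last k bases, so a perfect k-base overlap needs the forward primer's last k bases to equal them.
Comparing (forward last k vs required): k=1: C vs T ✗; k=2: GC vs TT ✗; k=3: GGC vs TTA ✗; k=4: GGGC vs TTAC ✗; k=5: AGGGC vs TTACG ✗; k=6: AAGGGC vs TTACGA ✗.
No overlap length from 1 to 6 is perfect, so the longest perfect 3' overlap is 0.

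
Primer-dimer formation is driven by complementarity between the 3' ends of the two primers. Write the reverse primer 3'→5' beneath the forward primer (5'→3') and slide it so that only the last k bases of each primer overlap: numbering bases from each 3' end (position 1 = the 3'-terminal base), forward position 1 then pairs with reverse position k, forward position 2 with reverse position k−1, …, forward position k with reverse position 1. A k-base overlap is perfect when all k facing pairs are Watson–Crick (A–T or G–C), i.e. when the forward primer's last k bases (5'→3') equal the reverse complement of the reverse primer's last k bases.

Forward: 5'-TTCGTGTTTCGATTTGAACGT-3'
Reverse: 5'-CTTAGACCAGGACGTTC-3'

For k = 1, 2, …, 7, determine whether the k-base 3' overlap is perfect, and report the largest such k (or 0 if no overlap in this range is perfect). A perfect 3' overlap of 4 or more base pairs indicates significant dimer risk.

Longest perfect overlap: 6 complementary base pairs; significant dimer risk (threshold 4).

Last 7 bases (5'→3') — forward …TGAACGT, reverse …GACGTTC.
Reverse complement of the reverse primer's last 7 bases: GAACGTC; its first k bases are the reverse complement of the reverse primer's last k bases, so a perfect k-base overlap needs the forward primer's last k bases to equal them.
Comparing (forward last k vs required): k=1: T vs G ✗; k=2: GT vs GA ✗; k=3: CGT vs GAA ✗; k=4: ACGT vs GAAC ✗; k=5: AACGT vs GAACG ✗; k=6: GAACGT vs GAACGT ✓; k=7: TGAACGT vs GAACGTC ✗.
Only k = 6 is perfect, so the longest perfect 3' overlap is 6.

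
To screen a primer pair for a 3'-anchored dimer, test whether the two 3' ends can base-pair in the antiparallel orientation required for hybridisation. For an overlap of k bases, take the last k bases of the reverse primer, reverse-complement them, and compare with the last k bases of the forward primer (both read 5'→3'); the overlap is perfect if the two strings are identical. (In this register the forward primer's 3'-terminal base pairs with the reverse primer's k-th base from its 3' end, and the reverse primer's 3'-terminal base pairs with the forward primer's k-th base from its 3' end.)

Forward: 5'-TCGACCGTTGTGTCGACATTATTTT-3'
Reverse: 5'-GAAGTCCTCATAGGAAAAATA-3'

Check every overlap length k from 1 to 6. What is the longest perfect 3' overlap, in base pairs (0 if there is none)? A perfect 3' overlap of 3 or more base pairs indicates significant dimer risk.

Longest perfect overlap: 6 complementary base pairs; significant dimer risk (threshold 3).

Last 6 bases (5'→3') — forward …TATTTT, reverse …AAAATA.
Reverse complement of the reverse primer's last 6 bases: TATTTT; its first k bases are the reverse complement of the reverse primer's last k bases, so a perfect k-base overlap needs the forward primer's last k bases to equal them.
Comparing (forward last k vs required): k=1: T vs T ✓; k=2: TT vs TA ✗; k=3: TTT vs TAT ✗; k=4: TTTT vs TATT ✗; k=5: ATTTT vs TATTT ✗; k=6: TATTTT vs TATTTT ✓.
Perfect overlaps at k = 1, 6; the largest is 6.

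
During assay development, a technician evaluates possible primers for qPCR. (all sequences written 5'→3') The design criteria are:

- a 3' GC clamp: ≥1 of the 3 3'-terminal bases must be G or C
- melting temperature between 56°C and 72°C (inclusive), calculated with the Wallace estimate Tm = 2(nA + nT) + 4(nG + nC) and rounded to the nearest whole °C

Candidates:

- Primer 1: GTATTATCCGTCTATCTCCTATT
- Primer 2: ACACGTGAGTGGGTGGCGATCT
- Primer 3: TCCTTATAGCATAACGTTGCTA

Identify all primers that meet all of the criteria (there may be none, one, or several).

Primer 2 and Primer 3.

Primer 1 (23 nt, A=4 T=11 G=2 C=6): 3' end ATT has 0 G/C, need ≥1 ✗; Tm = 2·15 + 4·8 = 62°C ✓ — fails.
Primer 2 (22 nt, A=4 T=5 G=9 C=4): 3' end TCT has 1 G/C ✓; Tm = 2·9 + 4·13 = 70°C ✓ — passes.
Primer 3 (22 nt, A=6 T=8 G=3 C=5): 3' end CTA has 1 G/C ✓; Tm = 2·14 + 4·8 = 60°C ✓ — passes.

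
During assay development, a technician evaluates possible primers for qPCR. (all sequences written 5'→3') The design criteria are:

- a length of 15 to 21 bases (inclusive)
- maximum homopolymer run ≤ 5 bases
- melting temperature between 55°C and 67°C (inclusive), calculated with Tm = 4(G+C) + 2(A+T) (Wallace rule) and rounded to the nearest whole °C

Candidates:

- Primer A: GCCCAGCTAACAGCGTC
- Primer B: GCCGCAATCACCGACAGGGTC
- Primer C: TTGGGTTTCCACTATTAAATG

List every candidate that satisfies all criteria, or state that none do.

Primer A and Primer C.

Primer A (17 nt, A=4 T=2 G=4 C=7): length 17 ✓; longest run = 3 ✓; Tm = 2·6 + 4·11 = 56°C ✓ — passes.
Primer B (21 nt, A=5 T=2 G=6 C=8): length 21 ✓; longest run = 3 ✓; Tm = 2·7 + 4·14 = 70°C, outside 55–67°C ✗ — fails.
Primer C (21 nt, A=5 T=9 G=4 C=3): length 21 ✓; longest run = 3 ✓; Tm = 2·14 + 4·7 = 56°C ✓ — passes.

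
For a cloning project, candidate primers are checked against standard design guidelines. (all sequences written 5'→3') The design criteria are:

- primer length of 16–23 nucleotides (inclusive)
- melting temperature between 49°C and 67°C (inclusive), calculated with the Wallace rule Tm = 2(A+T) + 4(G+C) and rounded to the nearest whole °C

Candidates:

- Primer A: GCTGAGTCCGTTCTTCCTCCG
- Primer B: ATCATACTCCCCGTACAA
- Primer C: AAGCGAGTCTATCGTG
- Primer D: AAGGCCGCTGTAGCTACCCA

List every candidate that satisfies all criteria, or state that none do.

Primer A (21 nt, A=1 T=7 G=5 C=8): length 21 ✓; Tm = 2·8 + 4·13 = 68°C, outside 49–67°C ✗ — fails.
Primer B (18 nt, A=6 T=4 G=1 C=7): length 18 ✓; Tm = 2·10 + 4·8 = 52°C ✓ — passes.
Primer C (16 nt, A=4 T=4 G=5 C=3): length 16 ✓; Tm = 2·8 + 4·8 = 48°C, outside 49–67°C ✗ — fails.
Primer D (20 nt, A=5 T=3 G=5 C=7): length 20 ✓; Tm = 2·8 + 4·12 = 64°C ✓ — passes.

Primer B and Primer D.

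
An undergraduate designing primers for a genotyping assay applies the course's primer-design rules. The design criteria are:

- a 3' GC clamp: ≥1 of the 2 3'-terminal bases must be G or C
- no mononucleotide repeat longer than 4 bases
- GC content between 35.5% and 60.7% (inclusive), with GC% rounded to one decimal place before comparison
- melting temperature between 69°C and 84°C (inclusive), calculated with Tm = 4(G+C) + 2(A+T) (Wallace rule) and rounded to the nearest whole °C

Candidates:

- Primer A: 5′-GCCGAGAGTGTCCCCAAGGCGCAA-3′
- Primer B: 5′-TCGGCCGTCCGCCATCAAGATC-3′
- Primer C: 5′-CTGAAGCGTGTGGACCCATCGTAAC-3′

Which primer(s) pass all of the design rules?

Primer A (24 nt, A=6 T=2 G=8 C=8): 3' end AA has 0 G/C, need ≥1 ✗; longest run = 4 ✓; GC 16/24 = 66.7%, outside 35.5–60.7% ✗; Tm = 2·8 + 4·16 = 80°C ✓ — fails.
Primer B (22 nt, A=4 T=4 G=5 C=9): 3' end TC has 1 G/C ✓; longest run = 2 ✓; GC 14/22 = 63.6%, outside 35.5–60.7% ✗; Tm = 2·8 + 4·14 = 72°C ✓ — fails.
Primer C (25 nt, A=6 T=5 G=7 C=7): 3' end AC has 1 G/C ✓; longest run = 3 ✓; GC 14/25 = 56.0% ✓; Tm = 2·11 + 4·14 = 78°C ✓ — passes.

Primer C only.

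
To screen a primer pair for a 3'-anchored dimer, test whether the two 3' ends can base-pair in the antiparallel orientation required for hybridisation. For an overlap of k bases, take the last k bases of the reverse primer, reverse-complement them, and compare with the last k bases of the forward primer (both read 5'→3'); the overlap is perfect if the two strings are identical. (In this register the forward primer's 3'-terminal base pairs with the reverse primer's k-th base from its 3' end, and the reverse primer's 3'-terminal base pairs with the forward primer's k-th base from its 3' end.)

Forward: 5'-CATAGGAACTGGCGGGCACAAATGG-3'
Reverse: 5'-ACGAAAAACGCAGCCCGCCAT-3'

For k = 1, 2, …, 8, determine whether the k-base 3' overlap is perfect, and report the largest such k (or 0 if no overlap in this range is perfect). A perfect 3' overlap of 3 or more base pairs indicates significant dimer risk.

Longest perfect overlap: 4 complementary base pairs; significant dimer risk (threshold 3).

Last 8 bases (5'→3') — forward …ACAAATGG, reverse …CCCGCCAT.
Reverse complement of the reverse primer's last 8 bases: ATGGCGGG; its first k bases are the reverse complement of the reverse primer's last k bases, so a perfect k-base overlap needs the forward primer's last k bases to equal them.
Comparing (forward last k vs required): k=1: G vs A ✗; k=2: GG vs AT ✗; k=3: TGG vs ATG ✗; k=4: ATGG vs ATGG ✓; k=5: AATGG vs ATGGC ✗; k=6: AAATGG vs ATGGCG ✗; k=7: CAAATGG vs ATGGCGG ✗; k=8: ACAAATGG vs ATGGCGGG ✗.
Only k = 4 is perfect, so the longest perfect 3' overlap is 4.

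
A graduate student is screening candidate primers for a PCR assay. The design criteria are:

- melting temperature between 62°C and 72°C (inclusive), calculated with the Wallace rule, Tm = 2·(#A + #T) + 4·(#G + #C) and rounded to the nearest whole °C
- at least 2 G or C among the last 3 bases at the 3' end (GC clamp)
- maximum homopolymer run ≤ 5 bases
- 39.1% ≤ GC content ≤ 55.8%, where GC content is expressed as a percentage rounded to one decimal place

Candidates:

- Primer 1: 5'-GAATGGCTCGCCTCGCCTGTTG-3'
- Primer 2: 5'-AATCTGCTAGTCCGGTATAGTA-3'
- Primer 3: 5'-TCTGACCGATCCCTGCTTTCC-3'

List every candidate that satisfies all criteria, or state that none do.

Primer 1 (22 nt, A=2 T=6 G=7 C=7): Tm = 2·8 + 4·14 = 72°C ✓; 3' end TTG has 1 G/C, need ≥2 ✗; longest run = 2 ✓; GC 14/22 = 63.6%, outside 39.1–55.8% ✗ — fails.
Primer 2 (22 nt, A=6 T=7 G=5 C=4): Tm = 2·13 + 4·9 = 62°C ✓; 3' end GTA has 1 G/C, need ≥2 ✗; longest run = 2 ✓; GC 9/22 = 40.9% ✓ — fails.
Primer 3 (21 nt, A=2 T=7 G=3 C=9): Tm = 2·9 + 4·12 = 66°C ✓; 3' end TCC has 2 G/C ✓; longest run = 3 ✓; GC 12/21 = 57.1%, outside 39.1–55.8% ✗ — fails.

None of the candidates satisfy all criteria.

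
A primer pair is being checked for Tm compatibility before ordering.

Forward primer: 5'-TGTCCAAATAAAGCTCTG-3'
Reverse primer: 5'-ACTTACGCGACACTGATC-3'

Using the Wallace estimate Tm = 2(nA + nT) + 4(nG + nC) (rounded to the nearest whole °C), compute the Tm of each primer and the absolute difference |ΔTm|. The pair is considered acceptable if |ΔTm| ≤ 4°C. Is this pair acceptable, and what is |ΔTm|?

|ΔTm| = 4°C; the pair is acceptable.

Forward: A=6 T=5 G=3 C=4 → Tm = 2·11 + 4·7 = 50°C.
Reverse: A=5 T=4 G=3 C=6 → Tm = 2·9 + 4·9 = 54°C.
|ΔTm| = |50 − 54| = 4°C, ≤ 4°C.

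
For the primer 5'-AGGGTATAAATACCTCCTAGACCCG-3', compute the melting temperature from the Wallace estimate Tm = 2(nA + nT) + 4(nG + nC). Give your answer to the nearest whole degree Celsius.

74°C

Base counts: A=8, T=5, G=5, C=7 (length 25).
Tm = 2·(8+5) + 4·(5+7) = 2·13 + 4·12 = 26 + 48 = 74°C.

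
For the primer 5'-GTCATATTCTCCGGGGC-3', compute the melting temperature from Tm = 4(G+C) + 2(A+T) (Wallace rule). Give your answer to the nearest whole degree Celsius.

Base counts: A=2, T=5, G=5, C=5 (length 17).
Tm = 2·(2+5) + 4·(5+5) = 2·7 + 4·10 = 14 + 40 = 54°C.

54°C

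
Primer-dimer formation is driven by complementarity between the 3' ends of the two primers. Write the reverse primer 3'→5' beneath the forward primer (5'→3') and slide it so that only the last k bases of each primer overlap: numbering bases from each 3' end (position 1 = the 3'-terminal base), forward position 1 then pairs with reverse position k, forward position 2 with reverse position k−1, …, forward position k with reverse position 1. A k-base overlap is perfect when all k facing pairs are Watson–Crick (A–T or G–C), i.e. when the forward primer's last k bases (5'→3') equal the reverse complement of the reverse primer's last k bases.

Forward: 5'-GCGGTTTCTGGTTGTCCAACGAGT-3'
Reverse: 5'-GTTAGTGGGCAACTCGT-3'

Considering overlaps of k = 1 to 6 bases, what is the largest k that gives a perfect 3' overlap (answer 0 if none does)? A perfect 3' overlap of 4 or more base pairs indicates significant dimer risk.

Longest perfect overlap: 6 complementary base pairs; significant dimer risk (threshold 4).

Last 6 bases (5'→3') — forward …ACGAGT, reverse …ACTCGT.
Reverse complement of the reverse primer's last 6 bases: ACGAGT; its first k bases are the reverse complement of the reverse primer's last k bases, so a perfect k-base overlap needs the forward primer's last k bases to equal them.
Comparing (forward last k vs required): k=1: T vs A ✗; k=2: GT vs AC ✗; k=3: AGT vs ACG ✗; k=4: GAGT vs ACGA ✗; k=5: CGAGT vs ACGAG ✗; k=6: ACGAGT vs ACGAGT ✓.
Only k = 6 is perfect, so the longest perfect 3' overlap is 6.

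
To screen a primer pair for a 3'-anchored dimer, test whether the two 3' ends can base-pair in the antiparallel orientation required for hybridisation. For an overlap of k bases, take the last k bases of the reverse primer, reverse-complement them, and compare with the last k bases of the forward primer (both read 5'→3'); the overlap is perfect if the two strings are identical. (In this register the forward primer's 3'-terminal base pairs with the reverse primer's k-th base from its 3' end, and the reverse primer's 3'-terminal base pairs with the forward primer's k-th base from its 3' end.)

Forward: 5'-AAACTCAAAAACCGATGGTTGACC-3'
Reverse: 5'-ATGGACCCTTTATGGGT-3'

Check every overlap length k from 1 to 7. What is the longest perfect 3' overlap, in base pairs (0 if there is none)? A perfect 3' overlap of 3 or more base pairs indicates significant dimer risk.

Longest perfect overlap: 3 complementary base pairs; significant dimer risk (threshold 3).

Last 7 bases (5'→3') — forward …GTTGACC, reverse …TATGGGT.
Reverse complement of the reverse primer's last 7 bases: ACCCATA; its first k bases are the reverse complement of the reverse primer's last k bases, so a perfect k-base overlap needs the forward primer's last k bases to equal them.
Comparing (forward last k vs required): k=1: C vs A ✗; k=2: CC vs AC ✗; k=3: ACC vs ACC ✓; k=4: GACC vs ACCC ✗; k=5: TGACC vs ACCCA ✗; k=6: TTGACC vs ACCCAT ✗; k=7: GTTGACC vs ACCCATA ✗.
Only k = 3 is perfect, so the longest perfect 3' overlap is 3.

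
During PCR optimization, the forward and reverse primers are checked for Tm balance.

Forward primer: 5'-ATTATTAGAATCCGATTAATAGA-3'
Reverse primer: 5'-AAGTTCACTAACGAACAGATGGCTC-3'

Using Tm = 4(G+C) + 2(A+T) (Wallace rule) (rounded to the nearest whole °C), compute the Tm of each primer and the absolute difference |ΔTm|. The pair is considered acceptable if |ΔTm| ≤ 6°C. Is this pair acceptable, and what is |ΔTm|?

|ΔTm| = 16°C; the pair is not acceptable.

Forward: A=10 T=8 G=3 C=2 → Tm = 2·18 + 4·5 = 56°C.
Reverse: A=9 T=5 G=5 C=6 → Tm = 2·14 + 4·11 = 72°C.
|ΔTm| = |56 − 72| = 16°C, > 6°C.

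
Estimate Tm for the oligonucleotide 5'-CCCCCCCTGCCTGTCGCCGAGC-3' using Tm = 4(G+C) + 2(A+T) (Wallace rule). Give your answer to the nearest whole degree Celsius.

80°C

Base counts: A=1, T=3, G=5, C=13 (length 22).
Tm = 2·(1+3) + 4·(5+13) = 2·4 + 4·18 = 8 + 72 = 80°C.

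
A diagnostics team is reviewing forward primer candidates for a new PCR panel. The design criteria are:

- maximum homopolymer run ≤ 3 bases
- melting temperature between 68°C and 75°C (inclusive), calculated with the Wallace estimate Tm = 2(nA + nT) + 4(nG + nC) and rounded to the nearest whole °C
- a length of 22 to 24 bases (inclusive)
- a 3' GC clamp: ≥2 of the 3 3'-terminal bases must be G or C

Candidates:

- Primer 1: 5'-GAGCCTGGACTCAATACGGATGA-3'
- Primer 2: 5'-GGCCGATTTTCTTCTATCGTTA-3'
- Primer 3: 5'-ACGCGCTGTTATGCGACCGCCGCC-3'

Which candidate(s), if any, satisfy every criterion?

Primer 1 (23 nt, A=7 T=4 G=7 C=5): longest run = 2 ✓; Tm = 2·11 + 4·12 = 70°C ✓; length 23 ✓; 3' end TGA has 1 G/C, need ≥2 ✗ — fails.
Primer 2 (22 nt, A=3 T=10 G=4 C=5): longest run = 4, exceeds 3 ✗; Tm = 2·13 + 4·9 = 62°C, outside 68–75°C ✗; length 22 ✓; 3' end TTA has 0 G/C, need ≥2 ✗ — fails.
Primer 3 (24 nt, A=3 T=4 G=7 C=10): longest run = 2 ✓; Tm = 2·7 + 4·17 = 82°C, outside 68–75°C ✗; length 24 ✓; 3' end GCC has 3 G/C ✓ — fails.

None of the candidates satisfy all criteria.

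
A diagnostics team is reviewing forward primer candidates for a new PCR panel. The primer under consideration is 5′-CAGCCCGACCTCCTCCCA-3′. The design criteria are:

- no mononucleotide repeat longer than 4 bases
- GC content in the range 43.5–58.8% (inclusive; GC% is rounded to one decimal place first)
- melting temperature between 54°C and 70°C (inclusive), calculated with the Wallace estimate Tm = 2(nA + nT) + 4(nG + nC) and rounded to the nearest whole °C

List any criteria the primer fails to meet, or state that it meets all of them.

Base counts: A=3, T=2, G=2, C=11 (length 18).
homopolymer run: longest run = 3 ✓
GC content: GC 13/18 = 72.2%, outside 43.5–58.8% ✗
Tm: Tm = 2·5 + 4·13 = 62°C ✓

Fails: GC content.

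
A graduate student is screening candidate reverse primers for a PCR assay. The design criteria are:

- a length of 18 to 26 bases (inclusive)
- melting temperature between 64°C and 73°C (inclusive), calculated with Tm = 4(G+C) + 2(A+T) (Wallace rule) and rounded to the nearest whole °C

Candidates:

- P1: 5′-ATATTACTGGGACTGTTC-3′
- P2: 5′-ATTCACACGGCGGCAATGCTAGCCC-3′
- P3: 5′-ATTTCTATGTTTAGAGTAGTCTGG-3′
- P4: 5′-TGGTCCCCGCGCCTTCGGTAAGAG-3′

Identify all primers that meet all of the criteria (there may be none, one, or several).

P3 only.

P1 (18 nt, A=4 T=7 G=4 C=3): length 18 ✓; Tm = 2·11 + 4·7 = 50°C, outside 64–73°C ✗ — fails.
P2 (25 nt, A=6 T=4 G=6 C=9): length 25 ✓; Tm = 2·10 + 4·15 = 80°C, outside 64–73°C ✗ — fails.
P3 (24 nt, A=5 T=11 G=6 C=2): length 24 ✓; Tm = 2·16 + 4·8 = 64°C ✓ — passes.
P4 (24 nt, A=3 T=5 G=8 C=8): length 24 ✓; Tm = 2·8 + 4·16 = 80°C, outside 64–73°C ✗ — fails.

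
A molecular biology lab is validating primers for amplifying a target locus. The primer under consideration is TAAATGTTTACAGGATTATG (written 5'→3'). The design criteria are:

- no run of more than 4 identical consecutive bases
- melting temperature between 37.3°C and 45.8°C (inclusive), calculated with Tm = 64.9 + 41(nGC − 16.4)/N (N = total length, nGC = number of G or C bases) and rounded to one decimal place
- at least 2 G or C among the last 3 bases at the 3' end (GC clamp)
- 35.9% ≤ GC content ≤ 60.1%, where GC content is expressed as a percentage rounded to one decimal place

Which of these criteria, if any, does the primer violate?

Base counts: A=7, T=8, G=4, C=1 (length 20).
homopolymer run: longest run = 3 ✓
Tm: Tm = 64.9 + 41·(5 − 16.4)/20 = 41.5°C ✓
GC clamp: 3' end ATG has 1 G/C, need ≥2 ✗
GC content: GC 5/20 = 25.0%, outside 35.9–60.1% ✗

Fails: GC clamp, GC content.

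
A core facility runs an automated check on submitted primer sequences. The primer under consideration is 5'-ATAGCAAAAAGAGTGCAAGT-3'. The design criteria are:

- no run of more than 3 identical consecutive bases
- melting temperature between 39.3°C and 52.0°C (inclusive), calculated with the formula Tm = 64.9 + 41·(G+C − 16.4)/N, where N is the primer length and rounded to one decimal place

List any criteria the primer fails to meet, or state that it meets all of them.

Fails: homopolymer run.

Base counts: A=10, T=3, G=5, C=2 (length 20).
homopolymer run: longest run = 5, exceeds 3 ✗
Tm: Tm = 64.9 + 41·(7 − 16.4)/20 = 45.6°C ✓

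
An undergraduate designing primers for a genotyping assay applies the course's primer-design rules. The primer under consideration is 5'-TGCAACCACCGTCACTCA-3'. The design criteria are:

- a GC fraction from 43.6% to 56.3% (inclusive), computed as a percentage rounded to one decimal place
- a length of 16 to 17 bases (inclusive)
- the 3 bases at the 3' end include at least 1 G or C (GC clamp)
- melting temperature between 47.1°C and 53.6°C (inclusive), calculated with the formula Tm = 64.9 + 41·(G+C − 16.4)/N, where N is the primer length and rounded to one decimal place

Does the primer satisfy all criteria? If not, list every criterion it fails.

Base counts: A=5, T=3, G=2, C=8 (length 18).
GC content: GC 10/18 = 55.6% ✓
length: length 18, outside 16–17 ✗
GC clamp: 3' end TCA has 1 G/C ✓
Tm: Tm = 64.9 + 41·(10 − 16.4)/18 = 50.3°C ✓

Fails: length.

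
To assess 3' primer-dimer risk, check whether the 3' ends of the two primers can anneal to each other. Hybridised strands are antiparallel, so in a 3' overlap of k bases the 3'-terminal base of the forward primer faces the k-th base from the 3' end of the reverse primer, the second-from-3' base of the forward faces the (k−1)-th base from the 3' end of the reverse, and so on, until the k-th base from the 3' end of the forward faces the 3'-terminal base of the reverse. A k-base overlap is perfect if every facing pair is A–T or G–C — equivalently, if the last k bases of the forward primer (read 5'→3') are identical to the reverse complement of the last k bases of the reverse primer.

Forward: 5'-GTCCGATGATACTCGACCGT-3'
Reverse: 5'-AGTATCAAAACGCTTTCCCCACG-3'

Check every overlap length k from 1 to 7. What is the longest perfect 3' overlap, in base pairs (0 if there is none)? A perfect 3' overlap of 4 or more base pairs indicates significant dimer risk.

Longest perfect overlap: 3 complementary base pairs; below the dimer-risk threshold (threshold 4).

Last 7 bases (5'→3') — forward …CGACCGT, reverse …CCCCACG.
Reverse complement of the reverse primer's last 7 bases: CGTGGGG; its first k bases are the reverse complement of the reverse primer's last k bases, so a perfect k-base overlap needs the forward primer's last k bases to equal them.
Comparing (forward last k vs required): k=1: T vs C ✗; k=2: GT vs CG ✗; k=3: CGT vs CGT ✓; k=4: CCGT vs CGTG ✗; k=5: ACCGT vs CGTGG ✗; k=6: GACCGT vs CGTGGG ✗; k=7: CGACCGT vs CGTGGGG ✗.
Only k = 3 is perfect, so the longest perfect 3' overlap is 3.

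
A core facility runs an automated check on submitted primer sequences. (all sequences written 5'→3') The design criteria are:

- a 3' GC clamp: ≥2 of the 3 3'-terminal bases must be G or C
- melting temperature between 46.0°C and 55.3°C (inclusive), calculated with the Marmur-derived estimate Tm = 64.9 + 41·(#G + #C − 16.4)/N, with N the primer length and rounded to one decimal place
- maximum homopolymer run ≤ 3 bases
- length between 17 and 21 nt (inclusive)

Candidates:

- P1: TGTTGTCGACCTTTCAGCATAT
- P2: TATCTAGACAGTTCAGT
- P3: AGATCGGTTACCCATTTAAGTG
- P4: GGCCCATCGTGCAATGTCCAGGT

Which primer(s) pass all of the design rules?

P1 (22 nt, A=4 T=9 G=4 C=5): 3' end TAT has 0 G/C, need ≥2 ✗; Tm = 64.9 + 41·(9 − 16.4)/22 = 51.1°C ✓; longest run = 3 ✓; length 22, outside 17–21 ✗ — fails.
P2 (17 nt, A=5 T=6 G=3 C=3): 3' end AGT has 1 G/C, need ≥2 ✗; Tm = 64.9 + 41·(6 − 16.4)/17 = 39.8°C, outside 46.0–55.3°C ✗; longest run = 2 ✓; length 17 ✓ — fails.
P3 (22 nt, A=6 T=7 G=5 C=4): 3' end GTG has 2 G/C ✓; Tm = 64.9 + 41·(9 − 16.4)/22 = 51.1°C ✓; longest run = 3 ✓; length 22, outside 17–21 ✗ — fails.
P4 (23 nt, A=4 T=5 G=7 C=7): 3' end GGT has 2 G/C ✓; Tm = 64.9 + 41·(14 − 16.4)/23 = 60.6°C, outside 46.0–55.3°C ✗; longest run = 3 ✓; length 23, outside 17–21 ✗ — fails.

None of the candidates satisfy all criteria.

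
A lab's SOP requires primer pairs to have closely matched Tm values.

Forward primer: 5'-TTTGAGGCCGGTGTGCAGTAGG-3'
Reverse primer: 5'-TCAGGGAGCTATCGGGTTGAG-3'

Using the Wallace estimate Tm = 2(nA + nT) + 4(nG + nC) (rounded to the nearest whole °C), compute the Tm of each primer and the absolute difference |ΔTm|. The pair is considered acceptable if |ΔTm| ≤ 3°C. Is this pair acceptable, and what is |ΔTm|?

Forward: A=3 T=6 G=10 C=3 → Tm = 2·9 + 4·13 = 70°C.
Reverse: A=4 T=5 G=9 C=3 → Tm = 2·9 + 4·12 = 66°C.
|ΔTm| = |70 − 66| = 4°C, > 3°C.

|ΔTm| = 4°C; the pair is not acceptable.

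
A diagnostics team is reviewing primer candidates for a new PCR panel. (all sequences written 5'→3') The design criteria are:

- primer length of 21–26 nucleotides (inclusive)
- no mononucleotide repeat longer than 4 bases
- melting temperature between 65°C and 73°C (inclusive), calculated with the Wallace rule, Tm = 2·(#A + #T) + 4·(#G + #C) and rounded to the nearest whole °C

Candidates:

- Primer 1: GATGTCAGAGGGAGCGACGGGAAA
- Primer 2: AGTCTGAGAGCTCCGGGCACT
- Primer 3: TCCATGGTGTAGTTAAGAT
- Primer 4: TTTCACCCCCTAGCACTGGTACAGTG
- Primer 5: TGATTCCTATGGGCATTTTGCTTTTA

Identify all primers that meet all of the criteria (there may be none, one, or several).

Primer 2 and Primer 5.

Primer 1 (24 nt, A=8 T=2 G=11 C=3): length 24 ✓; longest run = 3 ✓; Tm = 2·10 + 4·14 = 76°C, outside 65–73°C ✗ — fails.
Primer 2 (21 nt, A=4 T=4 G=7 C=6): length 21 ✓; longest run = 3 ✓; Tm = 2·8 + 4·13 = 68°C ✓ — passes.
Primer 3 (19 nt, A=5 T=7 G=5 C=2): length 19, outside 21–26 ✗; longest run = 2 ✓; Tm = 2·12 + 4·7 = 52°C, outside 65–73°C ✗ — fails.
Primer 4 (26 nt, A=5 T=7 G=5 C=9): length 26 ✓; longest run = 5, exceeds 4 ✗; Tm = 2·12 + 4·14 = 80°C, outside 65–73°C ✗ — fails.
Primer 5 (26 nt, A=4 T=13 G=5 C=4): length 26 ✓; longest run = 4 ✓; Tm = 2·17 + 4·9 = 70°C ✓ — passes.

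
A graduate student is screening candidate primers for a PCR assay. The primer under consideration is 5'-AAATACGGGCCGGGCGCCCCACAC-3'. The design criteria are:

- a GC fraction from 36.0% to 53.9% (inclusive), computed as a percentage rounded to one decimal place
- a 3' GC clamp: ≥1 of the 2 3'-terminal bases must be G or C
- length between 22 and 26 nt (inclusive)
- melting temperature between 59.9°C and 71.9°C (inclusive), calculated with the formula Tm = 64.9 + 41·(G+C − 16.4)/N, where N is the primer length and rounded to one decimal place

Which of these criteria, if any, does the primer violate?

Fails: GC content.

Base counts: A=6, T=1, G=7, C=10 (length 24).
GC content: GC 17/24 = 70.8%, outside 36.0–53.9% ✗
GC clamp: 3' end AC has 1 G/C ✓
length: length 24 ✓
Tm: Tm = 64.9 + 41·(17 − 16.4)/24 = 65.9°C ✓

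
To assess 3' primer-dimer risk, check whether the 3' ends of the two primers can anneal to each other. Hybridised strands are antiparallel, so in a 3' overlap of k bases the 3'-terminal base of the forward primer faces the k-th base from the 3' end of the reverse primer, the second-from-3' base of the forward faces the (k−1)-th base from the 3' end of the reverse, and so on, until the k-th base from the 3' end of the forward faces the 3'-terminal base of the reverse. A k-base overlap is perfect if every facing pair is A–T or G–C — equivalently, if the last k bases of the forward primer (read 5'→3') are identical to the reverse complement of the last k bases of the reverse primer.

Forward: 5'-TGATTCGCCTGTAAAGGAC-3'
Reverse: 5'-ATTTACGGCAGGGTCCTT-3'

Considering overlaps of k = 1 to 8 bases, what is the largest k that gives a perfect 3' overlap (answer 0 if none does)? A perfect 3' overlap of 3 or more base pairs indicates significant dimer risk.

Longest perfect overlap: 6 complementary base pairs; significant dimer risk (threshold 3).

Last 8 bases (5'→3') — forward …TAAAGGAC, reverse …GGGTCCTT.
Reverse complement of the reverse primer's last 8 bases: AAGGACCC; its first k bases are the reverse complement of the reverse primer's last k bases, so a perfect k-base overlap needs the forward primer's last k bases to equal them.
Comparing (forward last k vs required): k=1: C vs A ✗; k=2: AC vs AA ✗; k=3: GAC vs AAG ✗; k=4: GGAC vs AAGG ✗; k=5: AGGAC vs AAGGA ✗; k=6: AAGGAC vs AAGGAC ✓; k=7: AAAGGAC vs AAGGACC ✗; k=8: TAAAGGAC vs AAGGACCC ✗.
Only k = 6 is perfect, so the longest perfect 3' overlap is 6.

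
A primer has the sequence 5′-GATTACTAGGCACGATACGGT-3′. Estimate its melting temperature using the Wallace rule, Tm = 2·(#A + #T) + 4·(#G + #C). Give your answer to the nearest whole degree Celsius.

Base counts: A=6, T=5, G=6, C=4 (length 21).
Tm = 2·(6+5) + 4·(6+4) = 2·11 + 4·10 = 22 + 40 = 62°C.

62°C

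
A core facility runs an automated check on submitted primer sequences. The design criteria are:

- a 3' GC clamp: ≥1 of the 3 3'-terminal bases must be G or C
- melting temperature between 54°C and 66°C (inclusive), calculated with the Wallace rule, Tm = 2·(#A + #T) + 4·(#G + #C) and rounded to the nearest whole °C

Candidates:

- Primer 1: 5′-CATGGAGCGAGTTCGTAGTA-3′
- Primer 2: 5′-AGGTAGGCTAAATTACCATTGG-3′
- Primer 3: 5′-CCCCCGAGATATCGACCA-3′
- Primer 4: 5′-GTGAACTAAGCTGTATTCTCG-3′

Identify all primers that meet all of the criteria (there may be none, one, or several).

Primer 1 (20 nt, A=5 T=5 G=7 C=3): 3' end GTA has 1 G/C ✓; Tm = 2·10 + 4·10 = 60°C ✓ — passes.
Primer 2 (22 nt, A=7 T=6 G=6 C=3): 3' end TGG has 2 G/C ✓; Tm = 2·13 + 4·9 = 62°C ✓ — passes.
Primer 3 (18 nt, A=5 T=2 G=3 C=8): 3' end CCA has 2 G/C ✓; Tm = 2·7 + 4·11 = 58°C ✓ — passes.
Primer 4 (21 nt, A=5 T=7 G=5 C=4): 3' end TCG has 2 G/C ✓; Tm = 2·12 + 4·9 = 60°C ✓ — passes.

Primer 1, Primer 2, Primer 3 and Primer 4.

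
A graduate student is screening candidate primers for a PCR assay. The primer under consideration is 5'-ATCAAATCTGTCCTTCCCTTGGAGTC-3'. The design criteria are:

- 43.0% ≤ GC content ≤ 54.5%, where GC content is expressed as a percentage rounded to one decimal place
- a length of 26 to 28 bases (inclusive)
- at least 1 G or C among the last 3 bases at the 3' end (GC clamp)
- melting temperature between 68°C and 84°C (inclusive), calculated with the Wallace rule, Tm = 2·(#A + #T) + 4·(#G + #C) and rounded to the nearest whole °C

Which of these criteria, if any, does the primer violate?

Meets all criteria.

Base counts: A=5, T=9, G=4, C=8 (length 26).
GC content: GC 12/26 = 46.2% ✓
length: length 26 ✓
GC clamp: 3' end GTC has 2 G/C ✓
Tm: Tm = 2·14 + 4·12 = 76°C ✓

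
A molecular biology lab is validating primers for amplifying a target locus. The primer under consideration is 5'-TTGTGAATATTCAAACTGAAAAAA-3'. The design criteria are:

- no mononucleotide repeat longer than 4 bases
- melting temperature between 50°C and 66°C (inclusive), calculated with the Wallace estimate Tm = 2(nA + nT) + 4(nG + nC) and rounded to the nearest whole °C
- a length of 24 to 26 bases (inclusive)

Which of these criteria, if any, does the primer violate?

Fails: homopolymer run.

Base counts: A=12, T=7, G=3, C=2 (length 24).
homopolymer run: longest run = 6, exceeds 4 ✗
Tm: Tm = 2·19 + 4·5 = 58°C ✓
length: length 24 ✓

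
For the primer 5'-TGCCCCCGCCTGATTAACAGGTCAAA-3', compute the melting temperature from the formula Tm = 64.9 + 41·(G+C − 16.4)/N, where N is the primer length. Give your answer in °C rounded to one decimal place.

Base counts: A=7, T=5, G=5, C=9; G+C = 14, N = 26.
Tm = 64.9 + 41·(14 − 16.4)/26 = 64.9 + -98.40/26 = 61.1°C.

61.1°C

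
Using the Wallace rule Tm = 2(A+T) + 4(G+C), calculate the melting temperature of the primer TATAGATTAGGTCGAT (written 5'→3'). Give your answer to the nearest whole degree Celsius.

42°C

Base counts: A=5, T=6, G=4, C=1 (length 16).
Tm = 2·(5+6) + 4·(4+1) = 2·11 + 4·5 = 22 + 20 = 42°C.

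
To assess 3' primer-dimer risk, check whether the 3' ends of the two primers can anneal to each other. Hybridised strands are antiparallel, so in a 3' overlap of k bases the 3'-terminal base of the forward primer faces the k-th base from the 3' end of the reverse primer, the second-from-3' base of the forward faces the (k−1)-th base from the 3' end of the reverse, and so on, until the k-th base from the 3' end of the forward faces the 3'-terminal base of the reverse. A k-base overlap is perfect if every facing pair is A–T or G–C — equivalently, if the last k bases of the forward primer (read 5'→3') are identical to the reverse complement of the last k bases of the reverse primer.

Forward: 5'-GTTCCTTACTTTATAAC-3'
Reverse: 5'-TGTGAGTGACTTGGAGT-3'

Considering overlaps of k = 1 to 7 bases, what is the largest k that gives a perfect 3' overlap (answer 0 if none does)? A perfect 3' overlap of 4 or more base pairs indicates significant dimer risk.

Longest perfect overlap: 2 complementary base pairs; below the dimer-risk threshold (threshold 4).

Last 7 bases (5'→3') — forward …TTATAAC, reverse …TTGGAGT.
Reverse complement of the reverse primer's last 7 bases: ACTCCAA; its first k bases are the reverse complement of the reverse primer's last k bases, so a perfect k-base overlap needs the forward primer's last k bases to equal them.
Comparing (forward last k vs required): k=1: C vs A ✗; k=2: AC vs AC ✓; k=3: AAC vs ACT ✗; k=4: TAAC vs ACTC ✗; k=5: ATAAC vs ACTCC ✗; k=6: TATAAC vs ACTCCA ✗; k=7: TTATAAC vs ACTCCAA ✗.
Only k = 2 is perfect, so the longest perfect 3' overlap is 2.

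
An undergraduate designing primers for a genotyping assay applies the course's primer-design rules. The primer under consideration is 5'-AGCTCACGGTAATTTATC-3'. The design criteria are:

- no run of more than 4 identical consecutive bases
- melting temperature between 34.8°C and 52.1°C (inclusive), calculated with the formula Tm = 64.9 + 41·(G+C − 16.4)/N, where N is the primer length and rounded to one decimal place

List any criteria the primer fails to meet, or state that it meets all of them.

Meets all criteria.

Base counts: A=5, T=6, G=3, C=4 (length 18).
homopolymer run: longest run = 3 ✓
Tm: Tm = 64.9 + 41·(7 − 16.4)/18 = 43.5°C ✓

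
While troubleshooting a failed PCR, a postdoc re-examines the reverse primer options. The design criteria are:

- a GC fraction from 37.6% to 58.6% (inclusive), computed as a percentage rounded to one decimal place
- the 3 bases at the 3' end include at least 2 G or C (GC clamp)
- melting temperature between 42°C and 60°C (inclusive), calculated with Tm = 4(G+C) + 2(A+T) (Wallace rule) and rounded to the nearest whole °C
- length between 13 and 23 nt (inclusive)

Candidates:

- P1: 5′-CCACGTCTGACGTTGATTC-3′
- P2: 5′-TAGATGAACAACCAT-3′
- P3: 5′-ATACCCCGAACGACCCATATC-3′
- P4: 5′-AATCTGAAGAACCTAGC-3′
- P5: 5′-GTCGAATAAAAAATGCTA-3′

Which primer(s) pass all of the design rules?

P1 (19 nt, A=3 T=6 G=4 C=6): GC 10/19 = 52.6% ✓; 3' end TTC has 1 G/C, need ≥2 ✗; Tm = 2·9 + 4·10 = 58°C ✓; length 19 ✓ — fails.
P2 (15 nt, A=7 T=3 G=2 C=3): GC 5/15 = 33.3%, outside 37.6–58.6% ✗; 3' end CAT has 1 G/C, need ≥2 ✗; Tm = 2·10 + 4·5 = 40°C, outside 42–60°C ✗; length 15 ✓ — fails.
P3 (21 nt, A=7 T=3 G=2 C=9): GC 11/21 = 52.4% ✓; 3' end ATC has 1 G/C, need ≥2 ✗; Tm = 2·10 + 4·11 = 64°C, outside 42–60°C ✗; length 21 ✓ — fails.
P4 (17 nt, A=7 T=3 G=3 C=4): GC 7/17 = 41.2% ✓; 3' end AGC has 2 G/C ✓; Tm = 2·10 + 4·7 = 48°C ✓; length 17 ✓ — passes.
P5 (18 nt, A=9 T=4 G=3 C=2): GC 5/18 = 27.8%, outside 37.6–58.6% ✗; 3' end CTA has 1 G/C, need ≥2 ✗; Tm = 2·13 + 4·5 = 46°C ✓; length 18 ✓ — fails.

P4 only.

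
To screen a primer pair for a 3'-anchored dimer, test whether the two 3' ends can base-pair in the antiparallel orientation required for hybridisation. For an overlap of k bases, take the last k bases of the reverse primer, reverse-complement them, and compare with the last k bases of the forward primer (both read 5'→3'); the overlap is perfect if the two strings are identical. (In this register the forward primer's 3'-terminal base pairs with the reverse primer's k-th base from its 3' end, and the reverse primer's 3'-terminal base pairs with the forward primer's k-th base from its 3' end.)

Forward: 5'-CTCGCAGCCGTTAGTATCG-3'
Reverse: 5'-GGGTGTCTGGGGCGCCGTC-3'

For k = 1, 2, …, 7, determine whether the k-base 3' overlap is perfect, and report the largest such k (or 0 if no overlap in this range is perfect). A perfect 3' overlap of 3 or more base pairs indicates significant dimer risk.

Longest perfect overlap: 1 complementary base pair; below the dimer-risk threshold (threshold 3).

Last 7 bases (5'→3') — forward …AGTATCG, reverse …CGCCGTC.
Reverse complement of the reverse primer's last 7 bases: GACGGCG; its first k bases are the reverse complement of the reverse primer's last k bases, so a perfect k-base overlap needs the forward primer's last k bases to equal them.
Comparing (forward last k vs required): k=1: G vs G ✓; k=2: CG vs GA ✗; k=3: TCG vs GAC ✗; k=4: ATCG vs GACG ✗; k=5: TATCG vs GACGG ✗; k=6: GTATCG vs GACGGC ✗; k=7: AGTATCG vs GACGGCG ✗.
Only k = 1 is perfect, so the longest perfect 3' overlap is 1.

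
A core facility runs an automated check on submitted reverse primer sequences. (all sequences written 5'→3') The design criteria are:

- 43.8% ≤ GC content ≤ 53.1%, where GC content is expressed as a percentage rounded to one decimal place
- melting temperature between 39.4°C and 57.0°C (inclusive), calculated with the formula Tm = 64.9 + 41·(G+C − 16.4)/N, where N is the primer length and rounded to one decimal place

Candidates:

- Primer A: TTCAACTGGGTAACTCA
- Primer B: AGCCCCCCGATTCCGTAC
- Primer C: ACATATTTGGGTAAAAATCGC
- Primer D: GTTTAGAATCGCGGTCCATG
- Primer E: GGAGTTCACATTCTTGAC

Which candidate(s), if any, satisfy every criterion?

Primer A (17 nt, A=5 T=5 G=3 C=4): GC 7/17 = 41.2%, outside 43.8–53.1% ✗; Tm = 64.9 + 41·(7 − 16.4)/17 = 42.2°C ✓ — fails.
Primer B (18 nt, A=3 T=3 G=3 C=9): GC 12/18 = 66.7%, outside 43.8–53.1% ✗; Tm = 64.9 + 41·(12 − 16.4)/18 = 54.9°C ✓ — fails.
Primer C (21 nt, A=8 T=6 G=4 C=3): GC 7/21 = 33.3%, outside 43.8–53.1% ✗; Tm = 64.9 + 41·(7 − 16.4)/21 = 46.5°C ✓ — fails.
Primer D (20 nt, A=4 T=6 G=6 C=4): GC 10/20 = 50.0% ✓; Tm = 64.9 + 41·(10 − 16.4)/20 = 51.8°C ✓ — passes.
Primer E (18 nt, A=4 T=6 G=4 C=4): GC 8/18 = 44.4% ✓; Tm = 64.9 + 41·(8 − 16.4)/18 = 45.8°C ✓ — passes.

Primer D and Primer E.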